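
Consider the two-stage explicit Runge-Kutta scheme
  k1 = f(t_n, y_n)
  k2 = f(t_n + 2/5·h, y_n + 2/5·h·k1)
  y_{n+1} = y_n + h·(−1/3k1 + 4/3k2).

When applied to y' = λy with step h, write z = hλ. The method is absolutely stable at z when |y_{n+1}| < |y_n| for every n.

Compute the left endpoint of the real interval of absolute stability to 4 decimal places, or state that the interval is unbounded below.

left endpoint -1.8750.

Test eqn y'=λy, z=hλ:
  k1=λy_n ⇒ h·k1=z·y_n;  k2=λ(1+2/5z)y_n ⇒ h·k2=z(1+2/5z)y_n
  y_{n+1}/y_n = 1 − 1/3z + 4/3z(1+2/5z) = 1 + z + 8/15z²
  Hence R(z) = 1 + z + 8/15z².

Find x<0 with |R(x)|<1.
x=-1.72: |R|=0.8578
R=1: x+8/15x²=0 ⇒ x=−15/8=-1.8750; min R=1−1/(4·8/15)=0.5312>−1
Confirm numerically:
  x=-1.526: |R|=0.71596 <1
  x=-1.415: |R|=0.65285 <1
  x=-1.095: |R|=0.54448 <1
  x=-2.384: |R|=1.64718 >1
  x=-1.941: |R|=1.06832 >1
Interval (-1.8750, 0).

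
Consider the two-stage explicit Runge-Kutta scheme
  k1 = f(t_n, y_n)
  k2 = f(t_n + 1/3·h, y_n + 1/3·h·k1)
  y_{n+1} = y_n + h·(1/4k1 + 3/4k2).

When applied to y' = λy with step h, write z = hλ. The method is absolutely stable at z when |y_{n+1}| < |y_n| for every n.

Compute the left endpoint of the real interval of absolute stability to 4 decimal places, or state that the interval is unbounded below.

z* = -4.0000.

Set f=λy, z=hλ:
  k1=λy_n ⇒ h·k1=z·y_n;  k2=λ(1+1/3z)y_n ⇒ h·k2=z(1+1/3z)y_n
  y_{n+1}/y_n = 1 + 1/4z + 3/4z(1+1/3z) = 1 + z + 1/4z²
  Hence R(z) = 1 + z + 1/4z².

Boundary: |R(x)|=1, x<0.
x=-1.01: |R|=0.2450
R=1: x+1/4x²=0 ⇒ x=−4=-4.0000; min R=1−1/(4·1/4)=0.0000>−1
Confirm numerically:
  x=-3.958: |R|=0.95844 <1
  x=-3.385: |R|=0.47956 <1
  x=-3.259: |R|=0.39627 <1
  x=-2.618: |R|=0.09548 <1
  x=-4.476: |R|=1.53264 >1
  x=-4.365: |R|=1.39831 >1
  x=-4.259: |R|=1.27577 >1
Interval (-4.0000, 0).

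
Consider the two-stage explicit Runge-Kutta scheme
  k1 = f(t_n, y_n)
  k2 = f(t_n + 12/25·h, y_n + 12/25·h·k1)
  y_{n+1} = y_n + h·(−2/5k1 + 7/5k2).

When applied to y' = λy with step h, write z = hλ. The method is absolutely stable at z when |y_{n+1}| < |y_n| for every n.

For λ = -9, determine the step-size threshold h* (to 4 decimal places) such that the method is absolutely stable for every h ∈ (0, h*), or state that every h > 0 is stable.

(-1.4881,0); λ=-9 ⇒ h* = (125/84)/9 = 0.1653.

With y'=λy (z=hλ):
  k1=λy_n ⇒ h·k1=z·y_n;  k2=λ(1+12/25z)y_n ⇒ h·k2=z(1+12/25z)y_n
  y_{n+1}/y_n = 1 − 2/5z + 7/5z(1+12/25z) = 1 + z + 84/125z²
  Hence R(z) = 1 + z + 84/125z².

Find x<0 with |R(x)|<1.
x=-1.43: |R|=0.9442
R=1: x+84/125x²=0 ⇒ x=−125/84=-1.4881; min R=1−1/(4·84/125)=0.6280>−1
Confirm numerically:
  x=-1.454: |R|=0.96669 <1
  x=-0.889: |R|=0.64210 <1
  x=-0.750: |R|=0.62800 <1
  x=-1.995: |R|=1.67958 >1
  x=-1.598: |R|=1.11802 >1
Stable set (-1.4881, 0).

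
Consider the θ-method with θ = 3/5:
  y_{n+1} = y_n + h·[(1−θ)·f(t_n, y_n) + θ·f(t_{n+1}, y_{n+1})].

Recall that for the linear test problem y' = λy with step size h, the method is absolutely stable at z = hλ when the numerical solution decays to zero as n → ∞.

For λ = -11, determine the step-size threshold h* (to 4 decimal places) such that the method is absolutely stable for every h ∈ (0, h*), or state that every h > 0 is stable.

With y'=λy (z=hλ):
  y_{n+1} = y_n + z·[2/5·y_n + 3/5·y_{n+1}] ⇒ (1 − 3/5z)y_{n+1} = (1 + 2/5z)y_n
  so R(z) = (1 + 2/5z)/(1 − 3/5z).

Solve |R(x)|<1 on ℝ⁻.
x=-0.83: |R|=0.4459
x=-2: |R|=0.0909
x=-10: |R|=0.4286
x=-100: |R|=0.6393
θ=3/5≥1/2 ⇒ |1+2/5x|<|1−3/5x| ∀x<0 ⇒ unbounded interval.

(−∞, 0) — no finite endpoint. Any h>0 works for λ=-11.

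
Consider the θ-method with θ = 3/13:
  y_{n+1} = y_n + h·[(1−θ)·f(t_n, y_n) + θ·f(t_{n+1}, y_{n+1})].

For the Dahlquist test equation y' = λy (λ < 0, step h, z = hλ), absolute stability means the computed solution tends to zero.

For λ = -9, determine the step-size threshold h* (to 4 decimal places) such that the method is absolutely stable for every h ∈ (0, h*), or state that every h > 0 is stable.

(-3.7143,0); λ=-9 ⇒ h* = (26/7)/9 = 0.4127.

Set f=λy, z=hλ:
  y_{n+1} = y_n + z·[10/13·y_n + 3/13·y_{n+1}] ⇒ (1 − 3/13z)y_{n+1} = (1 + 10/13z)y_n
  so R(z) = (1 + 10/13z)/(1 − 3/13z).

Need |R(x)|<1, x<0.
x=-0.66: |R|=0.4272
R=−1: 1+10/13x = −1+3/13x ⇒ -7/13x=2 ⇒ x=2/(-7/13)=-3.7143
Confirm numerically:
  x=-3.173: |R|=0.83174 <1
  x=-3.133: |R|=0.81834 <1
  x=-3.097: |R|=0.80615 <1
  x=-4.086: |R|=1.10302 >1
  x=-4.081: |R|=1.10169 >1
  x=-3.738: |R|=1.00686 >1
Stable set (-3.7143, 0).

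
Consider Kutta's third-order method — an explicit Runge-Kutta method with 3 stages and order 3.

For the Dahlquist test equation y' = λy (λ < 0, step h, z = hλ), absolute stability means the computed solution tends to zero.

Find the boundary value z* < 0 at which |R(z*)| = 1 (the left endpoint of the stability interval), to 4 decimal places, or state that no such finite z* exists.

left endpoint -2.5127.

Set f=λy, z=hλ:
  order 3, 3-stage ⇒ R(z)=1+z+z^2/2+z^3/6
  (e.g. R(-1.45)=0.09315, |R|=0.09315)

Boundary: |R(x)|=1, x<0.
x=-1.45: |R|=0.0931
|R(-2.85)|=1.6469 |R(-2.1)|=0.4385 |R(-1.33)|=0.1623
Bisect:
  x_lo=-3.2682 |R|=2.7455  x_hi=-0.0634 |R|=0.9386
  mid=-1.66578 |R|=0.04874 →hi
  mid=-2.46697 |R|=0.92630 →hi
  mid=-2.86756 |R|=1.68606 →lo
  mid=-2.66726 |R|=1.27273 →lo
  mid=-2.56711 |R|=1.09166 →lo
  mid=-2.51704 |R|=1.00708 →lo
  mid=-2.49200 |R|=0.96622 →hi
  ...
  [-2.51293,-2.51274] ⇒ x*=-2.5127
Stable set (-2.5127, 0).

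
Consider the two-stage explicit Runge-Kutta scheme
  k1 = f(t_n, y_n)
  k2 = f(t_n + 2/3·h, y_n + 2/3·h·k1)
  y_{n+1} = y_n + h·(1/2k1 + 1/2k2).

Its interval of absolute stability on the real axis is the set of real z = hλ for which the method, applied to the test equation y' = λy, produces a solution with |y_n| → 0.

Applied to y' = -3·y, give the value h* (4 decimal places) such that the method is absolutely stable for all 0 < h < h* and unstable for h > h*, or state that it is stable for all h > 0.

On y'=λy, z=hλ:
  k1=λy_n ⇒ h·k1=z·y_n;  k2=λ(1+2/3z)y_n ⇒ h·k2=z(1+2/3z)y_n
  y_{n+1}/y_n = 1 + 1/2z + 1/2z(1+2/3z) = 1 + z + 1/3z²
  so R(z) = 1 + z + 1/3z².

Need |R(x)|<1, x<0.
x=-0.89: |R|=0.3740
R=1: x+1/3x²=0 ⇒ x=−3=-3.0000; min R=1−1/(4·1/3)=0.2500>−1
Confirm numerically:
  x=-2.931: |R|=0.93259 <1
  x=-2.684: |R|=0.71729 <1
  x=-1.642: |R|=0.25672 <1
  x=-1.491: |R|=0.25003 <1
  x=-3.465: |R|=1.53707 >1
  x=-3.091: |R|=1.09376 >1
So |R|<1 on (-3.0000, 0).

(-3.0000,0); λ=-3 ⇒ h* = (3)/3 = 1.0000.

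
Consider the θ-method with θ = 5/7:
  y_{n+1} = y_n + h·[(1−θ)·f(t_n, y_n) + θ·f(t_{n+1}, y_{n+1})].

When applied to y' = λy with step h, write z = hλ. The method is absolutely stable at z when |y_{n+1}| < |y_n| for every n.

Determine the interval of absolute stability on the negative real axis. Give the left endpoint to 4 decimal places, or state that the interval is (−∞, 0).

unbounded; (−∞, 0).

On y'=λy, z=hλ:
  y_{n+1} = y_n + z·[2/7·y_n + 5/7·y_{n+1}] ⇒ (1 − 5/7z)y_{n+1} = (1 + 2/7z)y_n
  so R(z) = (1 + 2/7z)/(1 − 5/7z).

Solve |R(x)|<1 on ℝ⁻.
x=-0.66: |R|=0.5515
x=-2: |R|=0.1765
x=-10: |R|=0.2281
x=-100: |R|=0.3807
θ=5/7≥1/2 ⇒ |1+2/7x|<|1−5/7x| ∀x<0 ⇒ stable on all of ℝ⁻.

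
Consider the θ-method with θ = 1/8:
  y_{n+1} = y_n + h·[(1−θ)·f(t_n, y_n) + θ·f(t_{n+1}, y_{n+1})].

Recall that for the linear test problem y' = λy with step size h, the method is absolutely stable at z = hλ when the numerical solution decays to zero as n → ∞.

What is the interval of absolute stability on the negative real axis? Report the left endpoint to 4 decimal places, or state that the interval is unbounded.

Test eqn y'=λy, z=hλ:
  y_{n+1} = y_n + z·[7/8·y_n + 1/8·y_{n+1}] ⇒ (1 − 1/8z)y_{n+1} = (1 + 7/8z)y_n
  Hence R(z) = (1 + 7/8z)/(1 − 1/8z).

Solve |R(x)|<1 on ℝ⁻.
x=-0.97: |R|=0.1349
R=−1: 1+7/8x = −1+1/8x ⇒ -3/4x=2 ⇒ x=2/(-3/4)=-2.6667
Confirm numerically:
  x=-2.566: |R|=0.94284 <1
  x=-2.546: |R|=0.93135 <1
  x=-2.381: |R|=0.83489 <1
  x=-3.153: |R|=1.26163 >1
  x=-3.018: |R|=1.19132 >1
Interval (-2.6667, 0).

(-2.6667, 0).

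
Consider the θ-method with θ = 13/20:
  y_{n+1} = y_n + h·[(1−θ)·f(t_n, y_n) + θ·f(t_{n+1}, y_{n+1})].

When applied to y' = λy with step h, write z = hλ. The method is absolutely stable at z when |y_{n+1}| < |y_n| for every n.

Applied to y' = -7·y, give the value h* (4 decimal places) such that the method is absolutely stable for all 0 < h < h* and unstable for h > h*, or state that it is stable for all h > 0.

unbounded; (−∞, 0). Any h>0 works for λ=-7.

With y'=λy (z=hλ):
  y_{n+1} = y_n + z·[7/20·y_n + 13/20·y_{n+1}] ⇒ (1 − 13/20z)y_{n+1} = (1 + 7/20z)y_n
  ⇒ R(z) = (1 + 7/20z)/(1 − 13/20z).

Solve |R(x)|<1 on ℝ⁻.
x=-1.15: |R|=0.3419
x=-2: |R|=0.1304
x=-10: |R|=0.3333
x=-100: |R|=0.5152
θ=13/20≥1/2 ⇒ |1+7/20x|<|1−13/20x| ∀x<0 ⇒ stable on all of ℝ⁻.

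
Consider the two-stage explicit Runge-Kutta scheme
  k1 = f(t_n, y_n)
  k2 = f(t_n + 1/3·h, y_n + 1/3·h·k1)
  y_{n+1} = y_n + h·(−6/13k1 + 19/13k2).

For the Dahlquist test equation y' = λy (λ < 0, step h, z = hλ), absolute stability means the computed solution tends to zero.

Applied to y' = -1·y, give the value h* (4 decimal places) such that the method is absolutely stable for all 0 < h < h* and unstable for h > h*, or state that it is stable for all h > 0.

(-2.0526,0); λ=-1 ⇒ h* = (39/19)/1 = 2.0526.

Set f=λy, z=hλ:
  k1=λy_n ⇒ h·k1=z·y_n;  k2=λ(1+1/3z)y_n ⇒ h·k2=z(1+1/3z)y_n
  y_{n+1}/y_n = 1 − 6/13z + 19/13z(1+1/3z) = 1 + z + 19/39z²
  Hence R(z) = 1 + z + 19/39z².

Boundary: |R(x)|=1, x<0.
x=-1.34: |R|=0.5348
R=1: x+19/39x²=0 ⇒ x=−39/19=-2.0526; min R=1−1/(4·19/39)=0.4868>−1
Confirm numerically:
  x=-1.345: |R|=0.53632 <1
  x=-1.114: |R|=0.49059 <1
  x=-1.022: |R|=0.48685 <1
  x=-2.317: |R|=1.29842 >1
  x=-2.278: |R|=1.25011 >1
  x=-2.257: |R|=1.22472 >1
Stable set (-2.0526, 0).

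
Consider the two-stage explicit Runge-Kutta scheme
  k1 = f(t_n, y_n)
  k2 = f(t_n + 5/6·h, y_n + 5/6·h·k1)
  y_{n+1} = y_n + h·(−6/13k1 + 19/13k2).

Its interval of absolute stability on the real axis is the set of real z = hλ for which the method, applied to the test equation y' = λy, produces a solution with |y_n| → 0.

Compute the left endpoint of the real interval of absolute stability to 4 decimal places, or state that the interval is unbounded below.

left endpoint -0.8211.

With y'=λy (z=hλ):
  k1=λy_n ⇒ h·k1=z·y_n;  k2=λ(1+5/6z)y_n ⇒ h·k2=z(1+5/6z)y_n
  y_{n+1}/y_n = 1 − 6/13z + 19/13z(1+5/6z) = 1 + z + 95/78z²
  ⇒ R(z) = 1 + z + 95/78z².

Solve |R(x)|<1 on ℝ⁻.
x=-1.13: |R|=1.4252
R=1: x+95/78x²=0 ⇒ x=−78/95=-0.8211; min R=1−1/(4·95/78)=0.7947>−1
Confirm numerically:
  x=-0.756: |R|=0.94010 <1
  x=-0.748: |R|=0.93345 <1
  x=-0.543: |R|=0.81611 <1
  x=-1.352: |R|=1.87429 >1
  x=-1.188: |R|=1.53094 >1
  x=-0.900: |R|=1.08654 >1
Stable set (-0.8211, 0).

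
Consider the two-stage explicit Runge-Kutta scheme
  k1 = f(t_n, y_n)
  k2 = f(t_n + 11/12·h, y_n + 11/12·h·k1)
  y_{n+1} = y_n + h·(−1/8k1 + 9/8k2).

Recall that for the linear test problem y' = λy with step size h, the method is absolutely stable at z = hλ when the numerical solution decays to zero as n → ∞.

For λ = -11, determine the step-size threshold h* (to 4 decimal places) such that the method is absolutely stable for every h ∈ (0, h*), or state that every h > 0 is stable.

(-0.9697,0); λ=-11 ⇒ h* = (32/33)/11 = 0.0882.

With y'=λy (z=hλ):
  k1=λy_n ⇒ h·k1=z·y_n;  k2=λ(1+11/12z)y_n ⇒ h·k2=z(1+11/12z)y_n
  y_{n+1}/y_n = 1 − 1/8z + 9/8z(1+11/12z) = 1 + z + 33/32z²
  Hence R(z) = 1 + z + 33/32z².

Need |R(x)|<1, x<0.
x=-1.45: |R|=1.7182
R=1: x+33/32x²=0 ⇒ x=−32/33=-0.9697; min R=1−1/(4·33/32)=0.7576>−1
Confirm numerically:
  x=-0.899: |R|=0.93446 <1
  x=-0.874: |R|=0.91375 <1
  x=-0.581: |R|=0.76711 <1
  x=-1.567: |R|=1.96522 >1
  x=-1.015: |R|=1.04742 >1
Stable set (-0.9697, 0).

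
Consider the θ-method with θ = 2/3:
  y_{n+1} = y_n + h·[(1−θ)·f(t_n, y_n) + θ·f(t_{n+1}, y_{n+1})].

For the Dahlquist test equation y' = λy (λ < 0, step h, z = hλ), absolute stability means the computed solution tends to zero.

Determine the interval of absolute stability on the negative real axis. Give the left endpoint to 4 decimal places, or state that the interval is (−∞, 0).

With y'=λy (z=hλ):
  y_{n+1} = y_n + z·[1/3·y_n + 2/3·y_{n+1}] ⇒ (1 − 2/3z)y_{n+1} = (1 + 1/3z)y_n
  R(z) = (1 + 1/3z)/(1 − 2/3z).

Solve |R(x)|<1 on ℝ⁻.
x=-0.93: |R|=0.4259
x=-2: |R|=0.1429
x=-10: |R|=0.3043
x=-100: |R|=0.4778
θ=2/3≥1/2 ⇒ |1+1/3x|<|1−2/3x| ∀x<0 ⇒ stable on all of ℝ⁻.

unbounded; (−∞, 0).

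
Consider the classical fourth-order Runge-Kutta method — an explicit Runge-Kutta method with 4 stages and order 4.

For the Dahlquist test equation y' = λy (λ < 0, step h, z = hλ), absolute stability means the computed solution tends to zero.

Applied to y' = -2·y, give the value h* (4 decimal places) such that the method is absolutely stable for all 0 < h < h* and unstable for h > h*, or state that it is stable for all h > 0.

(-2.7853,0); λ=-2 ⇒ h* = 1.3926.

With y'=λy (z=hλ):
  order 4, 4-stage ⇒ R(z)=1+z+z^2/2+z^3/6+z^4/24
  (e.g. R(-1.73)=0.27672, |R|=0.27672)

Boundary: |R(x)|=1, x<0.
x=-1.73: |R|=0.2767
|R(-2.18)|=0.4105 |R(-1.79)|=0.2839 |R(-1.11)|=0.3414
Bisect:
  x_lo=-3.1295 |R|=1.6558  x_hi=-0.0971 |R|=0.9074
  mid=-1.61333 |R|=0.27050 →hi
  mid=-2.37143 |R|=0.53546 →hi
  mid=-2.75049 |R|=0.94878 →hi
  mid=-2.94001 |R|=1.25945 →lo
  mid=-2.84525 |R|=1.09422 →lo
  mid=-2.79787 |R|=1.01912 →lo
  mid=-2.77418 |R|=0.98337 →hi
  ...
  [-2.78547,-2.78528] ⇒ x*=-2.7853
Interval (-2.7853, 0).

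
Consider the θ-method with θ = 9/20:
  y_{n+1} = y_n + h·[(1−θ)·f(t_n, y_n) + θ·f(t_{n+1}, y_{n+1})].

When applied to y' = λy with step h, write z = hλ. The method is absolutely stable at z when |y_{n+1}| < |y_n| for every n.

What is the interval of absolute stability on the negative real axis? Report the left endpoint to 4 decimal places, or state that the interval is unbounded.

On y'=λy, z=hλ:
  y_{n+1} = y_n + z·[11/20·y_n + 9/20·y_{n+1}] ⇒ (1 − 9/20z)y_{n+1} = (1 + 11/20z)y_n
  Hence R(z) = (1 + 11/20z)/(1 − 9/20z).

Find x<0 with |R(x)|<1.
x=-1.08: |R|=0.2732
R=−1: 1+11/20x = −1+9/20x ⇒ -1/10x=2 ⇒ x=2/(-1/10)=-20.0000
Confirm numerically:
  x=-18.702: |R|=0.98621 <1
  x=-17.248: |R|=0.96859 <1
  x=-15.395: |R|=0.94191 <1
  x=-9.320: |R|=0.79438 <1
  x=-20.454: |R|=1.00445 >1
  x=-20.338: |R|=1.00333 >1
  x=-20.227: |R|=1.00225 >1
Interval (-20.0000, 0).

z∈(-20.0000,0).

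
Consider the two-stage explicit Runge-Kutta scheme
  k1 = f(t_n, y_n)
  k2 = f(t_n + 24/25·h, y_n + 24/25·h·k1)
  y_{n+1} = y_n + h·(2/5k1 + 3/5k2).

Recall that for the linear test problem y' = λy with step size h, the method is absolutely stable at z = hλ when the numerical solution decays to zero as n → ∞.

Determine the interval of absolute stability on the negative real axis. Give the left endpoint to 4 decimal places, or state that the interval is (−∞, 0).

(-1.7361, 0).

With y'=λy (z=hλ):
  k1=λy_n ⇒ h·k1=z·y_n;  k2=λ(1+24/25z)y_n ⇒ h·k2=z(1+24/25z)y_n
  y_{n+1}/y_n = 1 + 2/5z + 3/5z(1+24/25z) = 1 + z + 72/125z²
  Hence R(z) = 1 + z + 72/125z².

Find x<0 with |R(x)|<1.
x=-1.25: |R|=0.6500
R=1: x+72/125x²=0 ⇒ x=−125/72=-1.7361; min R=1−1/(4·72/125)=0.5660>−1
Confirm numerically:
  x=-1.304: |R|=0.67544 <1
  x=-1.292: |R|=0.66950 <1
  x=-0.930: |R|=0.56818 <1
  x=-0.885: |R|=0.56614 <1
  x=-2.308: |R|=1.76027 >1
  x=-2.187: |R|=1.56799 >1
  x=-1.769: |R|=1.03351 >1
So |R|<1 on (-1.7361, 0).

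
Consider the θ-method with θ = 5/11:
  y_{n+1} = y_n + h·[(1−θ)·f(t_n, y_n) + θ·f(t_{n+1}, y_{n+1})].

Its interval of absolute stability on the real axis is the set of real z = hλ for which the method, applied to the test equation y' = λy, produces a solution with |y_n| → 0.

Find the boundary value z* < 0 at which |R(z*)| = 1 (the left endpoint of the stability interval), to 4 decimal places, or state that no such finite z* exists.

z* = -22.0000.

On y'=λy, z=hλ:
  y_{n+1} = y_n + z·[6/11·y_n + 5/11·y_{n+1}] ⇒ (1 − 5/11z)y_{n+1} = (1 + 6/11z)y_n
  ⇒ R(z) = (1 + 6/11z)/(1 − 5/11z).

Need |R(x)|<1, x<0.
x=-0.91: |R|=0.3563
R=−1: 1+6/11x = −1+5/11x ⇒ -1/11x=2 ⇒ x=2/(-1/11)=-22.0000
Confirm numerically:
  x=-19.698: |R|=0.97898 <1
  x=-17.911: |R|=0.95934 <1
  x=-12.818: |R|=0.87772 <1
  x=-10.153: |R|=0.80819 <1
  x=-22.492: |R|=1.00399 >1
  x=-22.371: |R|=1.00302 >1
  x=-22.306: |R|=1.00250 >1
Stable set (-22.0000, 0).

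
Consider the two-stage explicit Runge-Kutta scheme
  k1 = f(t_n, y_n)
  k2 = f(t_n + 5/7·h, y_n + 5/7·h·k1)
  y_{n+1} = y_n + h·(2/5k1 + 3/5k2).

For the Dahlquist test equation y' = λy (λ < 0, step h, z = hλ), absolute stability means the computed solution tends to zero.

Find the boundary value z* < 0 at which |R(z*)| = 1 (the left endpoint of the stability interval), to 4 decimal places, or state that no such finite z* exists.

z* = -2.3333.

Set f=λy, z=hλ:
  k1=λy_n ⇒ h·k1=z·y_n;  k2=λ(1+5/7z)y_n ⇒ h·k2=z(1+5/7z)y_n
  y_{n+1}/y_n = 1 + 2/5z + 3/5z(1+5/7z) = 1 + z + 3/7z²
  Hence R(z) = 1 + z + 3/7z².

Find x<0 with |R(x)|<1.
x=-0.46: |R|=0.6307
R=1: x+3/7x²=0 ⇒ x=−7/3=-2.3333; min R=1−1/(4·3/7)=0.4167>−1
Confirm numerically:
  x=-1.731: |R|=0.55315 <1
  x=-1.589: |R|=0.49311 <1
  x=-1.355: |R|=0.43187 <1
  x=-1.195: |R|=0.41701 <1
  x=-2.803: |R|=1.56420 >1
  x=-2.605: |R|=1.30330 >1
  x=-2.539: |R|=1.22379 >1
Stable set (-2.3333, 0).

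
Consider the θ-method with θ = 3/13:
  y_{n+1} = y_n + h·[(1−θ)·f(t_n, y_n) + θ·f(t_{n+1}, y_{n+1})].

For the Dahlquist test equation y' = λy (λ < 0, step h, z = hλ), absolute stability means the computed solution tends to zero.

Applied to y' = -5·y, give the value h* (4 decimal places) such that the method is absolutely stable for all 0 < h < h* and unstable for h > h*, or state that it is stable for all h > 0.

(-3.7143,0); λ=-5 ⇒ h* = (26/7)/5 = 0.7429.

Test eqn y'=λy, z=hλ:
  y_{n+1} = y_n + z·[10/13·y_n + 3/13·y_{n+1}] ⇒ (1 − 3/13z)y_{n+1} = (1 + 10/13z)y_n
  so R(z) = (1 + 10/13z)/(1 − 3/13z).

Boundary: |R(x)|=1, x<0.
x=-0.63: |R|=0.4500
R=−1: 1+10/13x = −1+3/13x ⇒ -7/13x=2 ⇒ x=2/(-7/13)=-3.7143
Confirm numerically:
  x=-2.643: |R|=0.64169 <1
  x=-1.904: |R|=0.32279 <1
  x=-1.529: |R|=0.13021 <1
  x=-4.223: |R|=1.13873 >1
  x=-3.868: |R|=1.04373 >1
  x=-3.778: |R|=1.01833 >1
Interval (-3.7143, 0).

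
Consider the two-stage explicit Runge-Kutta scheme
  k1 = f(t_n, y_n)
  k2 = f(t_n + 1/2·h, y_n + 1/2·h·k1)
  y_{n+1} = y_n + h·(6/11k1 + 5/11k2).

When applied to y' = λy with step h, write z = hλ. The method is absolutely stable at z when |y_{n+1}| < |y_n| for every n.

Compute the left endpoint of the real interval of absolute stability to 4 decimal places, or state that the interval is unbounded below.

left endpoint -4.4000.

On y'=λy, z=hλ:
  k1=λy_n ⇒ h·k1=z·y_n;  k2=λ(1+1/2z)y_n ⇒ h·k2=z(1+1/2z)y_n
  y_{n+1}/y_n = 1 + 6/11z + 5/11z(1+1/2z) = 1 + z + 5/22z²
  R(z) = 1 + z + 5/22z².

Solve |R(x)|<1 on ℝ⁻.
x=-1.02: |R|=0.2165
R=1: x+5/22x²=0 ⇒ x=−22/5=-4.4000; min R=1−1/(4·5/22)=-0.1000>−1
Confirm numerically:
  x=-3.966: |R|=0.60881 <1
  x=-3.783: |R|=0.46952 <1
  x=-3.283: |R|=0.16657 <1
  x=-4.948: |R|=1.61625 >1
  x=-4.430: |R|=1.03020 >1
So |R|<1 on (-4.4000, 0).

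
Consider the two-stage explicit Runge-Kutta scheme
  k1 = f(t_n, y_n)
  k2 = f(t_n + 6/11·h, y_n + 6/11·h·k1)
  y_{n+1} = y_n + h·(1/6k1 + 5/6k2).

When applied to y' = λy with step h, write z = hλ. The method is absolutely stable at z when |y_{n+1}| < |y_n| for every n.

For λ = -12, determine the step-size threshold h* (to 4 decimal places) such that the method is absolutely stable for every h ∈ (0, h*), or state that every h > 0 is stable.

(-2.2000,0); λ=-12 ⇒ h* = (11/5)/12 = 0.1833.

Test eqn y'=λy, z=hλ:
  k1=λy_n ⇒ h·k1=z·y_n;  k2=λ(1+6/11z)y_n ⇒ h·k2=z(1+6/11z)y_n
  y_{n+1}/y_n = 1 + 1/6z + 5/6z(1+6/11z) = 1 + z + 5/11z²
  Hence R(z) = 1 + z + 5/11z².

Find x<0 with |R(x)|<1.
x=-0.92: |R|=0.4647
R=1: x+5/11x²=0 ⇒ x=−11/5=-2.2000; min R=1−1/(4·5/11)=0.4500>−1
Confirm numerically:
  x=-2.014: |R|=0.82973 <1
  x=-1.504: |R|=0.52419 <1
  x=-1.193: |R|=0.45393 <1
  x=-2.545: |R|=1.39910 >1
  x=-2.500: |R|=1.34091 >1
  x=-2.451: |R|=1.27964 >1
Interval (-2.2000, 0).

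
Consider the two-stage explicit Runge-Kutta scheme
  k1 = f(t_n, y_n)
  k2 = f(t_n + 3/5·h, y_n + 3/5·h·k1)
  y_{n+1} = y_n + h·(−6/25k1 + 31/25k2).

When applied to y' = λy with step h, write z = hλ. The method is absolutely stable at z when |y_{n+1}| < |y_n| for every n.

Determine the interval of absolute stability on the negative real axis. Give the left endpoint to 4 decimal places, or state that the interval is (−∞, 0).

Test eqn y'=λy, z=hλ:
  k1=λy_n ⇒ h·k1=z·y_n;  k2=λ(1+3/5z)y_n ⇒ h·k2=z(1+3/5z)y_n
  y_{n+1}/y_n = 1 − 6/25z + 31/25z(1+3/5z) = 1 + z + 93/125z²
  R(z) = 1 + z + 93/125z².

Find x<0 with |R(x)|<1.
x=-1.66: |R|=1.3902
R=1: x+93/125x²=0 ⇒ x=−125/93=-1.3441; min R=1−1/(4·93/125)=0.6640>−1
Confirm numerically:
  x=-1.260: |R|=0.92117 <1
  x=-1.247: |R|=0.90993 <1
  x=-0.963: |R|=0.72696 <1
  x=-0.696: |R|=0.66441 <1
  x=-1.767: |R|=1.55598 >1
  x=-1.577: |R|=1.27328 >1
  x=-1.447: |R|=1.11079 >1
So |R|<1 on (-1.3441, 0).

(-1.3441, 0).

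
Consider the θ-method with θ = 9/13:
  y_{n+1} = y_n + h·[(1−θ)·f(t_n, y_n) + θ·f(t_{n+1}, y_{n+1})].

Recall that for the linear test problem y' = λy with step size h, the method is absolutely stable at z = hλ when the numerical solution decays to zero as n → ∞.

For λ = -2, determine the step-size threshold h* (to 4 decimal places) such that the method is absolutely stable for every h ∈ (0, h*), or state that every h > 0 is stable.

On y'=λy, z=hλ:
  y_{n+1} = y_n + z·[4/13·y_n + 9/13·y_{n+1}] ⇒ (1 − 9/13z)y_{n+1} = (1 + 4/13z)y_n
  Hence R(z) = (1 + 4/13z)/(1 − 9/13z).

Need |R(x)|<1, x<0.
x=-1.36: |R|=0.2995
x=-2: |R|=0.1613
x=-10: |R|=0.2621
x=-100: |R|=0.4239
θ=9/13≥1/2 ⇒ |1+4/13x|<|1−9/13x| ∀x<0 ⇒ interval (−∞,0).

unbounded; (−∞, 0). Any h>0 works for λ=-2.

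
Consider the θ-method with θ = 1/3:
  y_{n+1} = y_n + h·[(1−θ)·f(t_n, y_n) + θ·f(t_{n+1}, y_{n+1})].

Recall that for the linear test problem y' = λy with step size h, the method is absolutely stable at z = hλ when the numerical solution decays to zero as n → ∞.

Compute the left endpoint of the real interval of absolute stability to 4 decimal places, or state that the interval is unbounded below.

Set f=λy, z=hλ:
  y_{n+1} = y_n + z·[2/3·y_n + 1/3·y_{n+1}] ⇒ (1 − 1/3z)y_{n+1} = (1 + 2/3z)y_n
  Hence R(z) = (1 + 2/3z)/(1 − 1/3z).

Solve |R(x)|<1 on ℝ⁻.
x=-1.03: |R|=0.2333
R=−1: 1+2/3x = −1+1/3x ⇒ -1/3x=2 ⇒ x=2/(-1/3)=-6.0000
Confirm numerically:
  x=-5.024: |R|=0.87836 <1
  x=-3.706: |R|=0.65792 <1
  x=-2.966: |R|=0.49145 <1
  x=-6.355: |R|=1.03795 >1
  x=-6.059: |R|=1.00651 >1
Stable set (-6.0000, 0).

left endpoint -6.0000.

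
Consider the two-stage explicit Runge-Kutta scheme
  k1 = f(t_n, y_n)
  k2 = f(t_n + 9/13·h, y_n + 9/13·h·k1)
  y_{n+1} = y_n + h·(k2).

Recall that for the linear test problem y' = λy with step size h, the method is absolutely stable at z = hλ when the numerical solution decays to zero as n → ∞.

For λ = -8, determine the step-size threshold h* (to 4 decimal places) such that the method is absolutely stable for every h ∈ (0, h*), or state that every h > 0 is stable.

On y'=λy, z=hλ:
  k1=λy_n ⇒ h·k1=z·y_n;  k2=λ(1+9/13z)y_n ⇒ h·k2=z(1+9/13z)y_n
  y_{n+1}/y_n = 1 + z(1+9/13z) = 1 + z + 9/13z²
  Hence R(z) = 1 + z + 9/13z².

Need |R(x)|<1, x<0.
x=-1.52: |R|=1.0795
R=1: x+9/13x²=0 ⇒ x=−13/9=-1.4444; min R=1−1/(4·9/13)=0.6389>−1
Confirm numerically:
  x=-0.795: |R|=0.64256 <1
  x=-0.750: |R|=0.63942 <1
  x=-0.712: |R|=0.63896 <1
  x=-0.627: |R|=0.64517 <1
  x=-1.934: |R|=1.65548 >1
  x=-1.863: |R|=1.53984 >1
  x=-1.659: |R|=1.24643 >1
So |R|<1 on (-1.4444, 0).

(-1.4444,0); λ=-8 ⇒ h* = (13/9)/8 = 0.1806.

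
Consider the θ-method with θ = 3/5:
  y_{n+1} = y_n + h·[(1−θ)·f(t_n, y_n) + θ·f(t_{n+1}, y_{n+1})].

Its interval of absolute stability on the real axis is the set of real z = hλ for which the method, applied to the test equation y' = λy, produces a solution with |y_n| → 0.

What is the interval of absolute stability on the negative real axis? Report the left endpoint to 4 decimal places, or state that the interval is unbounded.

unbounded; (−∞, 0).

Set f=λy, z=hλ:
  y_{n+1} = y_n + z·[2/5·y_n + 3/5·y_{n+1}] ⇒ (1 − 3/5z)y_{n+1} = (1 + 2/5z)y_n
  Hence R(z) = (1 + 2/5z)/(1 − 3/5z).

Need |R(x)|<1, x<0.
x=-1.23: |R|=0.2923
x=-2: |R|=0.0909
x=-10: |R|=0.4286
x=-100: |R|=0.6393
θ=3/5≥1/2 ⇒ |1+2/5x|<|1−3/5x| ∀x<0 ⇒ unbounded interval.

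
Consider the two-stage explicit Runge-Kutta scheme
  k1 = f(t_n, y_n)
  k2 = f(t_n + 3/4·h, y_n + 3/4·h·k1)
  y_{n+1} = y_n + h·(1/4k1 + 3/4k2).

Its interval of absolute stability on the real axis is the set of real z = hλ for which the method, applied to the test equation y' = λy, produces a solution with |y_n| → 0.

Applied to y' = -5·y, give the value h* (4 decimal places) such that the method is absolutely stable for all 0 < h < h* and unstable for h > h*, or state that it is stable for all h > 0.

With y'=λy (z=hλ):
  k1=λy_n ⇒ h·k1=z·y_n;  k2=λ(1+3/4z)y_n ⇒ h·k2=z(1+3/4z)y_n
  y_{n+1}/y_n = 1 + 1/4z + 3/4z(1+3/4z) = 1 + z + 9/16z²
  ⇒ R(z) = 1 + z + 9/16z².

Need |R(x)|<1, x<0.
x=-0.45: |R|=0.6639
R=1: x+9/16x²=0 ⇒ x=−16/9=-1.7778; min R=1−1/(4·9/16)=0.5556>−1
Confirm numerically:
  x=-1.629: |R|=0.86367 <1
  x=-1.283: |R|=0.64293 <1
  x=-0.790: |R|=0.56106 <1
  x=-2.249: |R|=1.59613 >1
  x=-2.132: |R|=1.42480 >1
  x=-1.799: |R|=1.02148 >1
Interval (-1.7778, 0).

(-1.7778,0); λ=-5 ⇒ h* = (16/9)/5 = 0.3556.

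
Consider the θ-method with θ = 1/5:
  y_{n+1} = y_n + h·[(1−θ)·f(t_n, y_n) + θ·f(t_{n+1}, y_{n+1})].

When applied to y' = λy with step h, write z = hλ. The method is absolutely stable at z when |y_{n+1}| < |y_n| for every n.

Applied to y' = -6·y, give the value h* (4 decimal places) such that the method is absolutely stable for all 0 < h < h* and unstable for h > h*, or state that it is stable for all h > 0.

(-3.3333,0); λ=-6 ⇒ h* = (10/3)/6 = 0.5556.

With y'=λy (z=hλ):
  y_{n+1} = y_n + z·[4/5·y_n + 1/5·y_{n+1}] ⇒ (1 − 1/5z)y_{n+1} = (1 + 4/5z)y_n
  Hence R(z) = (1 + 4/5z)/(1 − 1/5z).

Boundary: |R(x)|=1, x<0.
x=-0.47: |R|=0.5704
R=−1: 1+4/5x = −1+1/5x ⇒ -3/5x=2 ⇒ x=2/(-3/5)=-3.3333
Confirm numerically:
  x=-2.133: |R|=0.49516 <1
  x=-2.034: |R|=0.44583 <1
  x=-2.005: |R|=0.43112 <1
  x=-3.753: |R|=1.14384 >1
  x=-3.696: |R|=1.12511 >1
  x=-3.475: |R|=1.05015 >1
Interval (-3.3333, 0).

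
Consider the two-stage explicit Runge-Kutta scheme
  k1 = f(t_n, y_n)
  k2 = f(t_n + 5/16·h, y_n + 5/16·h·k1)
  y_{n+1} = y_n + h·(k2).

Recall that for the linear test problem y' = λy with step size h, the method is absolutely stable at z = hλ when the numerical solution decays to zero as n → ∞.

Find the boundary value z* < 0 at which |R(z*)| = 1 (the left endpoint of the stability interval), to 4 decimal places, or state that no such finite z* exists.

z* = -3.2000.

Test eqn y'=λy, z=hλ:
  k1=λy_n ⇒ h·k1=z·y_n;  k2=λ(1+5/16z)y_n ⇒ h·k2=z(1+5/16z)y_n
  y_{n+1}/y_n = 1 + z(1+5/16z) = 1 + z + 5/16z²
  R(z) = 1 + z + 5/16z².

Boundary: |R(x)|=1, x<0.
x=-0.94: |R|=0.3361
R=1: x+5/16x²=0 ⇒ x=−16/5=-3.2000; min R=1−1/(4·5/16)=0.2000>−1
Confirm numerically:
  x=-2.989: |R|=0.80291 <1
  x=-2.906: |R|=0.73301 <1
  x=-2.890: |R|=0.72003 <1
  x=-3.710: |R|=1.59128 >1
  x=-3.624: |R|=1.48018 >1
  x=-3.370: |R|=1.17903 >1
Interval (-3.2000, 0).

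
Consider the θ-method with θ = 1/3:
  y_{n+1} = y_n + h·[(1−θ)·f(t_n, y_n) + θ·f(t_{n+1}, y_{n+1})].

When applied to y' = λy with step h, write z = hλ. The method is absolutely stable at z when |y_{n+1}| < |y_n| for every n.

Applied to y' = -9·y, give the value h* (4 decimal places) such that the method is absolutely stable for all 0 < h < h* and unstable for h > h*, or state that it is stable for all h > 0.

With y'=λy (z=hλ):
  y_{n+1} = y_n + z·[2/3·y_n + 1/3·y_{n+1}] ⇒ (1 − 1/3z)y_{n+1} = (1 + 2/3z)y_n
  Hence R(z) = (1 + 2/3z)/(1 − 1/3z).

Need |R(x)|<1, x<0.
x=-1.12: |R|=0.1845
R=−1: 1+2/3x = −1+1/3x ⇒ -1/3x=2 ⇒ x=2/(-1/3)=-6.0000
Confirm numerically:
  x=-5.683: |R|=0.96349 <1
  x=-4.743: |R|=0.83766 <1
  x=-4.085: |R|=0.72971 <1
  x=-3.390: |R|=0.59155 <1
  x=-6.541: |R|=1.05670 >1
  x=-6.293: |R|=1.03153 >1
  x=-6.074: |R|=1.00816 >1
Interval (-6.0000, 0).

(-6.0000,0); λ=-9 ⇒ h* = (6)/9 = 0.6667.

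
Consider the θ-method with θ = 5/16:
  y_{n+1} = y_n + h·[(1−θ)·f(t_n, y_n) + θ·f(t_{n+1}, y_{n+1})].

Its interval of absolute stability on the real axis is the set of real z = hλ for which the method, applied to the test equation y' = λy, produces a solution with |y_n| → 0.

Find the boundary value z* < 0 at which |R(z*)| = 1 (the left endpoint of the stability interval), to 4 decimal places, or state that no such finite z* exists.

Set f=λy, z=hλ:
  y_{n+1} = y_n + z·[11/16·y_n + 5/16·y_{n+1}] ⇒ (1 − 5/16z)y_{n+1} = (1 + 11/16z)y_n
  R(z) = (1 + 11/16z)/(1 − 5/16z).

Solve |R(x)|<1 on ℝ⁻.
x=-1.04: |R|=0.2151
R=−1: 1+11/16x = −1+5/16x ⇒ -3/8x=2 ⇒ x=2/(-3/8)=-5.3333
Confirm numerically:
  x=-5.242: |R|=0.98702 <1
  x=-4.690: |R|=0.90215 <1
  x=-4.006: |R|=0.77896 <1
  x=-2.382: |R|=0.36553 <1
  x=-5.895: |R|=1.07411 >1
  x=-5.473: |R|=1.01932 >1
  x=-5.462: |R|=1.01782 >1
Interval (-5.3333, 0).

left endpoint -5.3333.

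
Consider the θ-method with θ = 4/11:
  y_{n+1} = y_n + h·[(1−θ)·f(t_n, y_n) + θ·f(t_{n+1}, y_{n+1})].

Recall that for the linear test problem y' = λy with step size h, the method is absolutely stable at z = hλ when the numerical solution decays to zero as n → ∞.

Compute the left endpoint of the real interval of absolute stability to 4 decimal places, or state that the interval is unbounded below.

z* = -7.3333.

With y'=λy (z=hλ):
  y_{n+1} = y_n + z·[7/11·y_n + 4/11·y_{n+1}] ⇒ (1 − 4/11z)y_{n+1} = (1 + 7/11z)y_n
  R(z) = (1 + 7/11z)/(1 − 4/11z).

Boundary: |R(x)|=1, x<0.
x=-1.24: |R|=0.1454
R=−1: 1+7/11x = −1+4/11x ⇒ -3/11x=2 ⇒ x=2/(-3/11)=-7.3333
Confirm numerically:
  x=-5.326: |R|=0.81358 <1
  x=-5.074: |R|=0.78342 <1
  x=-4.716: |R|=0.73707 <1
  x=-3.805: |R|=0.59630 <1
  x=-7.791: |R|=1.03256 >1
  x=-7.600: |R|=1.01932 >1
  x=-7.398: |R|=1.00478 >1
So |R|<1 on (-7.3333, 0).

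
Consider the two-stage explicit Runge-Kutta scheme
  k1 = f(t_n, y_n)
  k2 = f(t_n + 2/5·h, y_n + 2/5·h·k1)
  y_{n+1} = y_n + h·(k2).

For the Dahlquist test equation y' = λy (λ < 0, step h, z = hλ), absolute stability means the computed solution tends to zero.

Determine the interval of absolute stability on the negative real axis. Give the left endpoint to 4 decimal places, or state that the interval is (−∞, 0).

(-2.5000, 0).

With y'=λy (z=hλ):
  k1=λy_n ⇒ h·k1=z·y_n;  k2=λ(1+2/5z)y_n ⇒ h·k2=z(1+2/5z)y_n
  y_{n+1}/y_n = 1 + z(1+2/5z) = 1 + z + 2/5z²
  Hence R(z) = 1 + z + 2/5z².

Need |R(x)|<1, x<0.
x=-0.43: |R|=0.6440
R=1: x+2/5x²=0 ⇒ x=−5/2=-2.5000; min R=1−1/(4·2/5)=0.3750>−1
Confirm numerically:
  x=-2.398: |R|=0.90216 <1
  x=-1.248: |R|=0.37500 <1
  x=-1.128: |R|=0.38095 <1
  x=-3.070: |R|=1.69996 >1
  x=-3.022: |R|=1.63099 >1
  x=-2.702: |R|=1.21832 >1
So |R|<1 on (-2.5000, 0).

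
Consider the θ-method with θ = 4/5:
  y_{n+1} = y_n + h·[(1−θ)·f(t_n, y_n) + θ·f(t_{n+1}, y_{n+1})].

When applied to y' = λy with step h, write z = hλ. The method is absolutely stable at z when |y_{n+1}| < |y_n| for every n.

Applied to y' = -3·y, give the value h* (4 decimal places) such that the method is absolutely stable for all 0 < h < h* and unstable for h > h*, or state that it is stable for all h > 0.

Set f=λy, z=hλ:
  y_{n+1} = y_n + z·[1/5·y_n + 4/5·y_{n+1}] ⇒ (1 − 4/5z)y_{n+1} = (1 + 1/5z)y_n
  Hence R(z) = (1 + 1/5z)/(1 − 4/5z).

Solve |R(x)|<1 on ℝ⁻.
x=-0.55: |R|=0.6181
x=-2: |R|=0.2308
x=-10: |R|=0.1111
x=-100: |R|=0.2346
θ=4/5≥1/2 ⇒ |1+1/5x|<|1−4/5x| ∀x<0 ⇒ interval (−∞,0).

unbounded; (−∞, 0). Any h>0 works for λ=-3.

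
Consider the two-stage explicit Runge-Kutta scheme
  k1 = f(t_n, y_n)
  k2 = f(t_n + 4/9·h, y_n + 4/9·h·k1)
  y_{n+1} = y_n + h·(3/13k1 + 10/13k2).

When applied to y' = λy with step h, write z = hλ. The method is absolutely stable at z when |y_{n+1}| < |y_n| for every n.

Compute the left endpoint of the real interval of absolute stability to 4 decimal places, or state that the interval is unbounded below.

left endpoint -2.9250.

Set f=λy, z=hλ:
  k1=λy_n ⇒ h·k1=z·y_n;  k2=λ(1+4/9z)y_n ⇒ h·k2=z(1+4/9z)y_n
  y_{n+1}/y_n = 1 + 3/13z + 10/13z(1+4/9z) = 1 + z + 40/117z²
  R(z) = 1 + z + 40/117z².

Solve |R(x)|<1 on ℝ⁻.
x=-1.02: |R|=0.3357
R=1: x+40/117x²=0 ⇒ x=−117/40=-2.9250; min R=1−1/(4·40/117)=0.2687>−1
Confirm numerically:
  x=-1.963: |R|=0.35439 <1
  x=-1.832: |R|=0.31543 <1
  x=-1.754: |R|=0.29780 <1
  x=-1.631: |R|=0.27846 <1
  x=-3.470: |R|=1.64655 >1
  x=-3.134: |R|=1.22393 >1
  x=-3.116: |R|=1.20347 >1
Interval (-2.9250, 0).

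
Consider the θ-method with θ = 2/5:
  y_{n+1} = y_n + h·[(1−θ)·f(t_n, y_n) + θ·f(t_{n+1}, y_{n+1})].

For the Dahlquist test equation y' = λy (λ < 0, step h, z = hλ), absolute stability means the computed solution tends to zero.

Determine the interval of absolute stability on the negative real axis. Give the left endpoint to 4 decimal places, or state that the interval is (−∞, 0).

On y'=λy, z=hλ:
  y_{n+1} = y_n + z·[3/5·y_n + 2/5·y_{n+1}] ⇒ (1 − 2/5z)y_{n+1} = (1 + 3/5z)y_n
  ⇒ R(z) = (1 + 3/5z)/(1 − 2/5z).

Solve |R(x)|<1 on ℝ⁻.
x=-0.34: |R|=0.7007
R=−1: 1+3/5x = −1+2/5x ⇒ -1/5x=2 ⇒ x=2/(-1/5)=-10.0000
Confirm numerically:
  x=-9.308: |R|=0.97070 <1
  x=-8.768: |R|=0.94533 <1
  x=-8.426: |R|=0.92797 <1
  x=-8.228: |R|=0.91741 <1
  x=-10.442: |R|=1.01708 >1
  x=-10.026: |R|=1.00104 >1
So |R|<1 on (-10.0000, 0).

(-10.0000, 0).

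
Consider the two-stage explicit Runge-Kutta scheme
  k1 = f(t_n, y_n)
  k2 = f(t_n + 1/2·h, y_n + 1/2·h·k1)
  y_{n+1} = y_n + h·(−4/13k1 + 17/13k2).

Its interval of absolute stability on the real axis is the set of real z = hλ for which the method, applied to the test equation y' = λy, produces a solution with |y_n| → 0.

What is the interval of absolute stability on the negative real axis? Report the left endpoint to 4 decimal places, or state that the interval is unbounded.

On y'=λy, z=hλ:
  k1=λy_n ⇒ h·k1=z·y_n;  k2=λ(1+1/2z)y_n ⇒ h·k2=z(1+1/2z)y_n
  y_{n+1}/y_n = 1 − 4/13z + 17/13z(1+1/2z) = 1 + z + 17/26z²
  ⇒ R(z) = 1 + z + 17/26z².

Find x<0 with |R(x)|<1.
x=-0.74: |R|=0.6180
R=1: x+17/26x²=0 ⇒ x=−26/17=-1.5294; min R=1−1/(4·17/26)=0.6176>−1
Confirm numerically:
  x=-1.337: |R|=0.83180 <1
  x=-1.297: |R|=0.80291 <1
  x=-0.927: |R|=0.63487 <1
  x=-0.768: |R|=0.61765 <1
  x=-2.016: |R|=1.64140 >1
  x=-1.924: |R|=1.49639 >1
Interval (-1.5294, 0).

(-1.5294, 0).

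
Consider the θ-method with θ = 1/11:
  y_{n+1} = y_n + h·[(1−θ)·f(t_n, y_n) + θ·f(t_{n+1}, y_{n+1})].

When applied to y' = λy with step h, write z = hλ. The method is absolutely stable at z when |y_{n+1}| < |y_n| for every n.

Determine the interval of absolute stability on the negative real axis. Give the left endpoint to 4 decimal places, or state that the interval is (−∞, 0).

On y'=λy, z=hλ:
  y_{n+1} = y_n + z·[10/11·y_n + 1/11·y_{n+1}] ⇒ (1 − 1/11z)y_{n+1} = (1 + 10/11z)y_n
  Hence R(z) = (1 + 10/11z)/(1 − 1/11z).

Need |R(x)|<1, x<0.
x=-1.67: |R|=0.4499
R=−1: 1+10/11x = −1+1/11x ⇒ -9/11x=2 ⇒ x=2/(-9/11)=-2.4444
Confirm numerically:
  x=-2.233: |R|=0.85619 <1
  x=-1.936: |R|=0.64626 <1
  x=-1.869: |R|=0.59756 <1
  x=-1.666: |R|=0.44687 <1
  x=-2.680: |R|=1.15497 >1
  x=-2.562: |R|=1.07801 >1
  x=-2.486: |R|=1.02773 >1
Stable set (-2.4444, 0).

z∈(-2.4444,0).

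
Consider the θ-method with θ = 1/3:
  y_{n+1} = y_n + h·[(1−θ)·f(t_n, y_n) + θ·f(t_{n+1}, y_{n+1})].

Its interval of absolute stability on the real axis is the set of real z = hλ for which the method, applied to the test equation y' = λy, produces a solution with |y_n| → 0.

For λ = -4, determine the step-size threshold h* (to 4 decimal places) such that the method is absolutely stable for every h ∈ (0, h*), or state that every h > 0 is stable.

(-6.0000,0); λ=-4 ⇒ h* = (6)/4 = 1.5000.

Set f=λy, z=hλ:
  y_{n+1} = y_n + z·[2/3·y_n + 1/3·y_{n+1}] ⇒ (1 − 1/3z)y_{n+1} = (1 + 2/3z)y_n
  R(z) = (1 + 2/3z)/(1 − 1/3z).

Boundary: |R(x)|=1, x<0.
x=-1.8: |R|=0.1250
R=−1: 1+2/3x = −1+1/3x ⇒ -1/3x=2 ⇒ x=2/(-1/3)=-6.0000
Confirm numerically:
  x=-4.535: |R|=0.80557 <1
  x=-3.976: |R|=0.70986 <1
  x=-3.830: |R|=0.68228 <1
  x=-2.464: |R|=0.35286 <1
  x=-6.547: |R|=1.05730 >1
  x=-6.520: |R|=1.05462 >1
Interval (-6.0000, 0).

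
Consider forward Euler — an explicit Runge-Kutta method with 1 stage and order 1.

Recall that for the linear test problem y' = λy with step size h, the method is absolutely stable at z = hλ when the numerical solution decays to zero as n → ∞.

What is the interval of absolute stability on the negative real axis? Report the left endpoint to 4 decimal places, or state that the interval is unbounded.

Set f=λy, z=hλ:
  order 1, 1-stage ⇒ R(z)=1+z
  (e.g. R(-0.81)=0.19000, |R|=0.19000)

Solve |R(x)|<1 on ℝ⁻.
x=-0.81: |R|=0.1900
|R(-1.5)|=0.5000 |R(-1.28)|=0.2800
Bisect:
  x_lo=-2.7954 |R|=1.7954  x_hi=-0.1901 |R|=0.8099
  mid=-1.49275 |R|=0.49275 →hi
  mid=-2.14409 |R|=1.14409 →lo
  mid=-1.81842 |R|=0.81842 →hi
  mid=-1.98126 |R|=0.98126 →hi
  mid=-2.06267 |R|=1.06267 →lo
  mid=-2.02197 |R|=1.02197 →lo
  mid=-2.00161 |R|=1.00161 →lo
  mid=-1.99143 |R|=0.99143 →hi
  mid=-1.99652 |R|=0.99652 →hi
  mid=-1.99907 |R|=0.99907 →hi
  ...
  [-2.00002,-1.99986] ⇒ x*=-2.0000
Stable set (-2.0000, 0).

(-2.0000, 0).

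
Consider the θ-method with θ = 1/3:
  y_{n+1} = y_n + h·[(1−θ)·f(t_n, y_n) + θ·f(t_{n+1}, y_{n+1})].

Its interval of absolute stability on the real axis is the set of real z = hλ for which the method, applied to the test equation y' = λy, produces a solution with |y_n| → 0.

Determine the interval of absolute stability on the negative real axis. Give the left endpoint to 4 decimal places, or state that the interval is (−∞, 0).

Set f=λy, z=hλ:
  y_{n+1} = y_n + z·[2/3·y_n + 1/3·y_{n+1}] ⇒ (1 − 1/3z)y_{n+1} = (1 + 2/3z)y_n
  Hence R(z) = (1 + 2/3z)/(1 − 1/3z).

Boundary: |R(x)|=1, x<0.
x=-1.3: |R|=0.0930
R=−1: 1+2/3x = −1+1/3x ⇒ -1/3x=2 ⇒ x=2/(-1/3)=-6.0000
Confirm numerically:
  x=-4.740: |R|=0.83721 <1
  x=-4.693: |R|=0.83011 <1
  x=-4.474: |R|=0.79583 <1
  x=-3.710: |R|=0.65872 <1
  x=-6.479: |R|=1.05053 >1
  x=-6.050: |R|=1.00552 >1
  x=-6.020: |R|=1.00222 >1
Interval (-6.0000, 0).

(-6.0000, 0).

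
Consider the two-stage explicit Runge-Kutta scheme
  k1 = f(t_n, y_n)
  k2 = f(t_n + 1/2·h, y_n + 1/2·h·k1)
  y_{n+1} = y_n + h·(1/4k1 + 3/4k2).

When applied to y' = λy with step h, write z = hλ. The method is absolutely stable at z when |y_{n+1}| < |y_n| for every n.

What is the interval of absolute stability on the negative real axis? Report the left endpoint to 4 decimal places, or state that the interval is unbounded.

Test eqn y'=λy, z=hλ:
  k1=λy_n ⇒ h·k1=z·y_n;  k2=λ(1+1/2z)y_n ⇒ h·k2=z(1+1/2z)y_n
  y_{n+1}/y_n = 1 + 1/4z + 3/4z(1+1/2z) = 1 + z + 3/8z²
  so R(z) = 1 + z + 3/8z².

Solve |R(x)|<1 on ℝ⁻.
x=-1.58: |R|=0.3561
R=1: x+3/8x²=0 ⇒ x=−8/3=-2.6667; min R=1−1/(4·3/8)=0.3333>−1
Confirm numerically:
  x=-2.430: |R|=0.78434 <1
  x=-1.732: |R|=0.39293 <1
  x=-1.485: |R|=0.34196 <1
  x=-3.237: |R|=1.69231 >1
  x=-3.102: |R|=1.50640 >1
  x=-2.795: |R|=1.13451 >1
Interval (-2.6667, 0).

z∈(-2.6667,0).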